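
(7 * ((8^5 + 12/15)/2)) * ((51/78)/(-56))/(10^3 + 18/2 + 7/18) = -6267033/4723940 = -1.33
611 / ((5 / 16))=9776 / 5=1955.20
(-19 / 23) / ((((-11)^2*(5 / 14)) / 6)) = -1596 / 13915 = -0.11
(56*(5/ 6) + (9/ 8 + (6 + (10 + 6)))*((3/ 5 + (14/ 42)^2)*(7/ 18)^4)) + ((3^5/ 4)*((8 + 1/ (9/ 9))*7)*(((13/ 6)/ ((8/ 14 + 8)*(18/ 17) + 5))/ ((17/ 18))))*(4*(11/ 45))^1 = 1299570776063/ 1978141500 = 656.97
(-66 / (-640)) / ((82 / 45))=297 / 5248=0.06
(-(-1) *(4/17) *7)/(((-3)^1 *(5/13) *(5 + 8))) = -28/255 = -0.11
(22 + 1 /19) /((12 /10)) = 2095 /114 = 18.38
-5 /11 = -0.45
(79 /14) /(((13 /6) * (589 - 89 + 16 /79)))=6241 /1198652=0.01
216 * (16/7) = 3456/7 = 493.71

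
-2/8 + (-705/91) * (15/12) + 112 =9288/91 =102.07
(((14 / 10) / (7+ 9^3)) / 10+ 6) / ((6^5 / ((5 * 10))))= 220807 / 5723136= 0.04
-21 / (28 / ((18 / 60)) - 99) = 63 / 17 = 3.71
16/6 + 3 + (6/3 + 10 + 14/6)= 20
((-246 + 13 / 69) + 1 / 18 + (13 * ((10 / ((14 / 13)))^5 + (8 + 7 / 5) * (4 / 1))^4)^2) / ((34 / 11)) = 991895218854426276162467236299903241964156484352012105878586784846706318863803660021 / 35007483550998233565350172273326967998437500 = 28333805182239170709985620000000000000000.00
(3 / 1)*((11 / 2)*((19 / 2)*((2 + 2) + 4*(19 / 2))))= 6583.50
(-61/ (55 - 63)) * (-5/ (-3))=305/ 24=12.71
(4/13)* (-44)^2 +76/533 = 317580/533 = 595.83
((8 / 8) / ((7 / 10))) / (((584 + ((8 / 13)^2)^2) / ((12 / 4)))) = 28561 / 3892868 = 0.01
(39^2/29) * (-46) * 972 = -68006952/29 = -2345067.31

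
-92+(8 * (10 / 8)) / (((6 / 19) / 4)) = 104 / 3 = 34.67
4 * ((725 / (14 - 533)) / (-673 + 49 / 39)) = 18850 / 2266127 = 0.01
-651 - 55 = -706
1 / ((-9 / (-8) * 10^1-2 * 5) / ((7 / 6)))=0.93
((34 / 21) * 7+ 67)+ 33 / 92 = 21719 / 276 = 78.69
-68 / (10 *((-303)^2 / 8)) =-272 / 459045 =-0.00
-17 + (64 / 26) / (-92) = -5091 / 299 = -17.03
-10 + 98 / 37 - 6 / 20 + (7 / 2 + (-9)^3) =-733.15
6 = 6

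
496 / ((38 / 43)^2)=229276 / 361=635.11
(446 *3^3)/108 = 223/2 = 111.50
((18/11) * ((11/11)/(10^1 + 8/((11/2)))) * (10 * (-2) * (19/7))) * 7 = -380/7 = -54.29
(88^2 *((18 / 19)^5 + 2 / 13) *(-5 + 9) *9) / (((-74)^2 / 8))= 16457501592576 / 44067133903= 373.46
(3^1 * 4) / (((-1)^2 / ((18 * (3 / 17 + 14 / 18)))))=3504 / 17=206.12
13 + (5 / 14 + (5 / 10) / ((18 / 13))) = 13.72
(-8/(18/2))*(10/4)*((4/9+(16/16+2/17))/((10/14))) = -6692/1377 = -4.86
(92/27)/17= 92/459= 0.20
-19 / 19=-1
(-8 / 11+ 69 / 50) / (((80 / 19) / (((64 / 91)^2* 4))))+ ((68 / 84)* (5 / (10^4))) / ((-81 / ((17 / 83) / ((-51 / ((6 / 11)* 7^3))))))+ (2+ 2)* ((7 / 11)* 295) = 1380144484017977 / 1837214379000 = 751.22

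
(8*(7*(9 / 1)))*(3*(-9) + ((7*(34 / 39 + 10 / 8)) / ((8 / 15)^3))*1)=118929951 / 3328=35736.16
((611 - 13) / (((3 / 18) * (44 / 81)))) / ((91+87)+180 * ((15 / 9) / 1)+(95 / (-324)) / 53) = 1247666004 / 90289331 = 13.82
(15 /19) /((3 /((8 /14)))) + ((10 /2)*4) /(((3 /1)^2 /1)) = 2.37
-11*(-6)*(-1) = -66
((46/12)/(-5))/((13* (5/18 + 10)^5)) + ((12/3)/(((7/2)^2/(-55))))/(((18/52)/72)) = -2578208321614923856/690189072015625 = -3735.51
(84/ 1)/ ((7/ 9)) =108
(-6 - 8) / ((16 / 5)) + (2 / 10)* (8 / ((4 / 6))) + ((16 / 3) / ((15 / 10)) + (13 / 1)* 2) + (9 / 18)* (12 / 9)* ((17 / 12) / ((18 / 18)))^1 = 1141 / 40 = 28.52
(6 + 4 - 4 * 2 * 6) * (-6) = 228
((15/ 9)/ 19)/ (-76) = -5/ 4332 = -0.00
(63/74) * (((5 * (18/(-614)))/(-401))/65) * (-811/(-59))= 459837/6987307106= 0.00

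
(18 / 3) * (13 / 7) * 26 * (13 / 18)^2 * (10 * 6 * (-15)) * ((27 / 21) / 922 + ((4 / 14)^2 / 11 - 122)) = 28858270028250 / 1739353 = 16591381.98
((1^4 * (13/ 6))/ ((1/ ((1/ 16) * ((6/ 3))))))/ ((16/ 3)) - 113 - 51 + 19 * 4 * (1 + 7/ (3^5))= -5334953/ 62208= -85.76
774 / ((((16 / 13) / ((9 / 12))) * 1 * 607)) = 0.78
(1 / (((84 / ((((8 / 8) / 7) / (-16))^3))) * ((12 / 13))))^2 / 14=169 / 28077422419183140864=0.00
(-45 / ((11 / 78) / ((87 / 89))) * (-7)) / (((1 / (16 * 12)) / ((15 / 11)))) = 6156259200 / 10769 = 571664.89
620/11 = 56.36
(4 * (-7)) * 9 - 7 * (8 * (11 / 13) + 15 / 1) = -5257 / 13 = -404.38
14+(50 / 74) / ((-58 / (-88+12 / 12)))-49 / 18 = 4093 / 333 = 12.29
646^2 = 417316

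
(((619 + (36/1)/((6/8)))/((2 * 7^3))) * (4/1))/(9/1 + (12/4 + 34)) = 29/343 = 0.08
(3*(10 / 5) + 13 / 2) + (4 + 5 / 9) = 307 / 18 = 17.06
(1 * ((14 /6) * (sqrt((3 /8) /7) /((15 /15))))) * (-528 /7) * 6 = -264 * sqrt(42) /7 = -244.42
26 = 26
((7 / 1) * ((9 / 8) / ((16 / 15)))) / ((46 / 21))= 19845 / 5888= 3.37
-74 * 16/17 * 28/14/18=-1184/153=-7.74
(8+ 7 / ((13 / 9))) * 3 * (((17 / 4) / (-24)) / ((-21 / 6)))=2839 / 1456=1.95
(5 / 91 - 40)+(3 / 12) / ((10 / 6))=-39.80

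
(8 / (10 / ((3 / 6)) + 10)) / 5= 4 / 75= 0.05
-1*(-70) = 70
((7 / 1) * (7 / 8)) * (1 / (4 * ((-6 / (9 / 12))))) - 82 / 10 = -10741 / 1280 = -8.39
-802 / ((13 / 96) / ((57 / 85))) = -4388544 / 1105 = -3971.53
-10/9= -1.11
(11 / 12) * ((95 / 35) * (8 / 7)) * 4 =11.37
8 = 8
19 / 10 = 1.90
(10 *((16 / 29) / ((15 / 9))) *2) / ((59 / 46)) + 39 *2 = 142290 / 1711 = 83.16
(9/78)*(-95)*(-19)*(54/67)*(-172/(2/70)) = -880154100/871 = -1010509.87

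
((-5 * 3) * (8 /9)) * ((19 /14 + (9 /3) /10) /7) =-464 /147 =-3.16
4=4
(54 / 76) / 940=27 / 35720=0.00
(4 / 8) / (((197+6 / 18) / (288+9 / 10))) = 0.73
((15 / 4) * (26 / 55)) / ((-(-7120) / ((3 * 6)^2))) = 3159 / 39160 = 0.08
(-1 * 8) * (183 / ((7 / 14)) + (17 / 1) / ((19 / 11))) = -57128 / 19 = -3006.74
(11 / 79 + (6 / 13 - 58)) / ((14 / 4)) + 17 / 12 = -1292563 / 86268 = -14.98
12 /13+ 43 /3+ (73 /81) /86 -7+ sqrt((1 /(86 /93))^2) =423281 /45279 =9.35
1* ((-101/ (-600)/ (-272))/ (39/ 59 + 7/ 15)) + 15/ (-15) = -10864199/ 10858240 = -1.00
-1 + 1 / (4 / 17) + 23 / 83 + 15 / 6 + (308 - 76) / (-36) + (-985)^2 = 2899031053 / 2988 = 970224.58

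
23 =23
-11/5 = -2.20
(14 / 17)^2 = 196 / 289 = 0.68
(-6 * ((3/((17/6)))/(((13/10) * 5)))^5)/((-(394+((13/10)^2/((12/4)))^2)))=32651735040000/18708964815147709661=0.00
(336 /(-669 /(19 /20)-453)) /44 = -76 /11517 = -0.01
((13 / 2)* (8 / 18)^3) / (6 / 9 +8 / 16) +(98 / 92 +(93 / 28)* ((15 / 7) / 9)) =2568989 / 1095444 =2.35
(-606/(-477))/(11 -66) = -202/8745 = -0.02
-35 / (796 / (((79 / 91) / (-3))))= 395 / 31044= 0.01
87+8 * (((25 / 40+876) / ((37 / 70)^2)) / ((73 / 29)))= 1005241819 / 99937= 10058.76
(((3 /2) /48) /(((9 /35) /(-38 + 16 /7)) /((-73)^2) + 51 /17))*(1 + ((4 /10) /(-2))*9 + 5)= 4662875 /106579952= 0.04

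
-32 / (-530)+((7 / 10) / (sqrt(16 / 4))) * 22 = 4113 / 530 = 7.76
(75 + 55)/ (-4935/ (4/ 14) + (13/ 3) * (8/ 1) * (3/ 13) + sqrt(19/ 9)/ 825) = -54993043462500/ 7303287683525549 - 1287000 * sqrt(19)/ 7303287683525549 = -0.01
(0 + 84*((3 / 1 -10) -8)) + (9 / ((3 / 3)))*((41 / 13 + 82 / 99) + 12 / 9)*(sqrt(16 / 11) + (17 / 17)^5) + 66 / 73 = -12644309 / 10439 + 27364*sqrt(11) / 1573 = -1153.56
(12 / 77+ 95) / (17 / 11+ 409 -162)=7327 / 19138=0.38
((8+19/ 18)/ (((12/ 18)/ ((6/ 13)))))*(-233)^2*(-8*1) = -35396428/ 13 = -2722802.15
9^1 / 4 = 9 / 4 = 2.25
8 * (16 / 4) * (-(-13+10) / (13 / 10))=960 / 13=73.85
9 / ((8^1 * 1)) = 9 / 8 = 1.12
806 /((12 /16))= 3224 /3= 1074.67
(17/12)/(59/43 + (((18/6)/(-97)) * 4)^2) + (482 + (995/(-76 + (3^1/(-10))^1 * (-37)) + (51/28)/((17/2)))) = 120322462861/257151972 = 467.90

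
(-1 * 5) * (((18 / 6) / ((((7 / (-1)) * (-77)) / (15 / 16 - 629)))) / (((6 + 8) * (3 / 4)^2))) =2.22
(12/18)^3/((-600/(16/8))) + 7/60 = 937/8100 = 0.12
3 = 3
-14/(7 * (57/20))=-40/57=-0.70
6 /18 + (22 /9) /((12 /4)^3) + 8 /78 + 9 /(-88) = 117913 /277992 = 0.42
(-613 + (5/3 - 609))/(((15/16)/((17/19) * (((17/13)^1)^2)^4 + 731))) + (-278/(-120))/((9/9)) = -2682369426960123181/2789799065820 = -961491.98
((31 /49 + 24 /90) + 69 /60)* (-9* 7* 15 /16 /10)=-10845 /896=-12.10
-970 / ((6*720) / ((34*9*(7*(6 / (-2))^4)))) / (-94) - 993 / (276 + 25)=93063225 / 226352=411.14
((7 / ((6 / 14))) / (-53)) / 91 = -7 / 2067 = -0.00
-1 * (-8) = 8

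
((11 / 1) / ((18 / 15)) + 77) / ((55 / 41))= 1927 / 30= 64.23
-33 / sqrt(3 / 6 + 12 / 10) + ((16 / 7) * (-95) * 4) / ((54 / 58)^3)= -148285120 / 137781 - 33 * sqrt(170) / 17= -1101.55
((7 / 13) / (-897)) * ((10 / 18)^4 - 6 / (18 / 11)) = 164024 / 76507821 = 0.00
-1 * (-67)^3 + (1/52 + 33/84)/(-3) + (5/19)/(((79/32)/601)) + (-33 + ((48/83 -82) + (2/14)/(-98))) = 167050485879531/555515597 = 300712.50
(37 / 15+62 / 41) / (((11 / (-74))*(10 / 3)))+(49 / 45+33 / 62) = -40321397 / 6291450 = -6.41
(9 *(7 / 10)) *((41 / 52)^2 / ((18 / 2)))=11767 / 27040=0.44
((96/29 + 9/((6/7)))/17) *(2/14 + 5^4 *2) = 7009551/6902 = 1015.58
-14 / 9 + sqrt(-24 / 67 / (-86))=-1.49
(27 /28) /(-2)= -0.48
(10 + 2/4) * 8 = 84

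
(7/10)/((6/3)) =7/20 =0.35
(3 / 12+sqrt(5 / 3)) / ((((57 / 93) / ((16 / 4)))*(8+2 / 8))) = 124 / 627+496*sqrt(15) / 1881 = 1.22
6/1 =6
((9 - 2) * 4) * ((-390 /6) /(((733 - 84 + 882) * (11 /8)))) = -14560 /16841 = -0.86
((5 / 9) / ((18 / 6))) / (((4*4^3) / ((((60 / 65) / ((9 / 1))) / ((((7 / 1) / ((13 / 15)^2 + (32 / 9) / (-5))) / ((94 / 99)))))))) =47 / 116756640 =0.00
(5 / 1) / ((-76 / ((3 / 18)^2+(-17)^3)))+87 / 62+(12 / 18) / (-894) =4102467325 / 12637584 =324.62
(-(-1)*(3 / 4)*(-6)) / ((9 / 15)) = -15 / 2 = -7.50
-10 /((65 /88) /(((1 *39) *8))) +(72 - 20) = -4172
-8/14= -4/7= -0.57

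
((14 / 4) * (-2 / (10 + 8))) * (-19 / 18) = 133 / 324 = 0.41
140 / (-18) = -70 / 9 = -7.78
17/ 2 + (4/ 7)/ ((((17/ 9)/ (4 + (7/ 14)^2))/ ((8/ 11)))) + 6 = 2377/ 154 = 15.44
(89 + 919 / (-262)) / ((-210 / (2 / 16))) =-22399 / 440160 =-0.05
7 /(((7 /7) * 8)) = 7 /8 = 0.88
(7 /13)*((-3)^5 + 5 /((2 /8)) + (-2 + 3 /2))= -3129 /26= -120.35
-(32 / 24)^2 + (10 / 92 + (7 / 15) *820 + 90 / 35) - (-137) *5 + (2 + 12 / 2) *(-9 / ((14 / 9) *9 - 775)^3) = 1364755733985409 / 1277180712738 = 1068.57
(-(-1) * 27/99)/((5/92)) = 276/55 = 5.02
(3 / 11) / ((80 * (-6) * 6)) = -1 / 10560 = -0.00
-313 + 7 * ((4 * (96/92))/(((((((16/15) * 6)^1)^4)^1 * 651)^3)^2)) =-1083897742100965914849540387157536522223708350742467167/3462932083389667459583196125103950550425920113475584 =-313.00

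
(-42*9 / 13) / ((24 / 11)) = -13.33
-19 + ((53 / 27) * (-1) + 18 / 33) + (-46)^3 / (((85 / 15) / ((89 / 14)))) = -3860045348 / 35343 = -109216.69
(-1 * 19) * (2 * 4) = -152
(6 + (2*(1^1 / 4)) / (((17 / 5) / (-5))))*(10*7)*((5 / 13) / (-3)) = -31325 / 663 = -47.25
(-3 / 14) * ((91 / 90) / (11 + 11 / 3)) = -13 / 880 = -0.01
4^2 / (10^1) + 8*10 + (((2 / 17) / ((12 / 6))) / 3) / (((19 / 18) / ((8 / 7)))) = 922728 / 11305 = 81.62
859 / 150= 5.73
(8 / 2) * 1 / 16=1 / 4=0.25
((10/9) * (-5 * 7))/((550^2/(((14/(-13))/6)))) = 49/2123550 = 0.00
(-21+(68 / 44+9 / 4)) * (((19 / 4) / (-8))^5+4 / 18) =-33931747561 / 13287555072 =-2.55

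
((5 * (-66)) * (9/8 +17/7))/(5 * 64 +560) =-597/448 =-1.33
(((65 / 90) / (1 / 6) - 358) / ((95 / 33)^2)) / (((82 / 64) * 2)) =-16.65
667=667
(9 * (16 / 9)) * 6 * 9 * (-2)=-1728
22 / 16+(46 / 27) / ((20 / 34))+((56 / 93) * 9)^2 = 34915013 / 1037880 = 33.64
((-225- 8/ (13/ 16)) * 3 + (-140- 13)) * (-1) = 857.54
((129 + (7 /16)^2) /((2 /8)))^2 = 1093823329 /4096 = 267046.71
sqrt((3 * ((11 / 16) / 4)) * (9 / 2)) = 3 * sqrt(66) / 16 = 1.52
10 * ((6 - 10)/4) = -10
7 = 7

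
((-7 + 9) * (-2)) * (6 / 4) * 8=-48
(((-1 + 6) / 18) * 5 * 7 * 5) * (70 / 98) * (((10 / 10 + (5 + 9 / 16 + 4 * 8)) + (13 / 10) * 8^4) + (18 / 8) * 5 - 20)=53546125 / 288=185924.05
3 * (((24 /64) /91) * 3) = 27 /728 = 0.04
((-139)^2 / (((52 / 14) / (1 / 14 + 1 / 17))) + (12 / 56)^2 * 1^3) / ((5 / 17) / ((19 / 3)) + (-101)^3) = -139415293 / 211985451496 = -0.00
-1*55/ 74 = -55/ 74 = -0.74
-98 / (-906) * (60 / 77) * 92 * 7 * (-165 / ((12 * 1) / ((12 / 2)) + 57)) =-1352400 / 8909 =-151.80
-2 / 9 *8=-16 / 9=-1.78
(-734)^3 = -395446904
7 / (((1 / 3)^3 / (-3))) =-567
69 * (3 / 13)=207 / 13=15.92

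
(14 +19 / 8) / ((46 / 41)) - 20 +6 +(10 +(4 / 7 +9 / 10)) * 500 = 14776733 / 2576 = 5736.31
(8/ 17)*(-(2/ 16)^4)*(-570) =285/ 4352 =0.07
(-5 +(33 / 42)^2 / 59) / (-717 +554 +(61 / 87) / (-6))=15059439 / 492319954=0.03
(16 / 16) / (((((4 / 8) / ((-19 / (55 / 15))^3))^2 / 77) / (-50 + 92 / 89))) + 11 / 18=-75329814066346639 / 258003702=-291971834.06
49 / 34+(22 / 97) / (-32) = 37837 / 26384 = 1.43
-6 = -6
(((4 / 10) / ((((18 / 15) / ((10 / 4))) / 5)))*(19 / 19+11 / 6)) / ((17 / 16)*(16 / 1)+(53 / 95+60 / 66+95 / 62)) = 0.59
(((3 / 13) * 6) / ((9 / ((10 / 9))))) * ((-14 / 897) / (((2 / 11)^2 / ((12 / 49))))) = -4840 / 244881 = -0.02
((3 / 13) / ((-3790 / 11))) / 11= -3 / 49270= -0.00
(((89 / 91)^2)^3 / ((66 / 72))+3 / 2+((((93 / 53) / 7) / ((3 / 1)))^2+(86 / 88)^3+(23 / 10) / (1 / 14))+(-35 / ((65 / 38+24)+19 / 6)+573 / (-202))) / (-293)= -1781554869632177834582487053 / 16546911963255769469332678720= -0.11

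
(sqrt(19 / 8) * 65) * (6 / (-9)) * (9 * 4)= -390 * sqrt(38)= -2404.12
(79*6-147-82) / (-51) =-245 / 51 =-4.80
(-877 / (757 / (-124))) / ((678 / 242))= 13158508 / 256623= 51.28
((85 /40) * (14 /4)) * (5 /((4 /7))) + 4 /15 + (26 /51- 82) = -87831 /5440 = -16.15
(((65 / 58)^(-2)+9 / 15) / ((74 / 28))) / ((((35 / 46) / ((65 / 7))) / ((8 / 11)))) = 4341664 / 925925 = 4.69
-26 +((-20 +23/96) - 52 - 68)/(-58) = -131351/5568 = -23.59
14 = 14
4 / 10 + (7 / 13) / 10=59 / 130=0.45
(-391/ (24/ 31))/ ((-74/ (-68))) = -206057/ 444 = -464.09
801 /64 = 12.52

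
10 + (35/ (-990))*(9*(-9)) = 283/ 22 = 12.86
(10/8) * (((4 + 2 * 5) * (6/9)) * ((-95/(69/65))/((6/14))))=-1512875/621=-2436.19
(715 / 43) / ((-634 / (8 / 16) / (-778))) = 278135 / 27262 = 10.20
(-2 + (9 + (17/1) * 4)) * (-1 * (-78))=5850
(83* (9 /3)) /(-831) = -83 /277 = -0.30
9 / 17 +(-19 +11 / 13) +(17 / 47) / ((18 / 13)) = -3246329 / 186966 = -17.36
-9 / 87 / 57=-1 / 551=-0.00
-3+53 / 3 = 44 / 3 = 14.67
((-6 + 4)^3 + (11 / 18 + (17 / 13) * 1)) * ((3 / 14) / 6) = -1423 / 6552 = -0.22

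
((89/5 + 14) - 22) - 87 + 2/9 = -3464/45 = -76.98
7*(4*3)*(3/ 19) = 252/ 19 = 13.26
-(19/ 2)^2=-361/ 4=-90.25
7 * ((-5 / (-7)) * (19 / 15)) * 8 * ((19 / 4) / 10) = 361 / 15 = 24.07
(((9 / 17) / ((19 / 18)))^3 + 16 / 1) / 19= 543423800 / 640267073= 0.85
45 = 45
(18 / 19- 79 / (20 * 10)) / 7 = 2099 / 26600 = 0.08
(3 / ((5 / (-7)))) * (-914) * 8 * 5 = 153552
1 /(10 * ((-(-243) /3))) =1 /810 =0.00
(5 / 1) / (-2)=-5 / 2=-2.50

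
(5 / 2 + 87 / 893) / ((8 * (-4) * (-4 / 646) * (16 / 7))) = 552041 / 96256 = 5.74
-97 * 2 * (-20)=3880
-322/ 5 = -64.40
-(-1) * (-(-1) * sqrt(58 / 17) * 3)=3 * sqrt(986) / 17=5.54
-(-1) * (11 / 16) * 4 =11 / 4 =2.75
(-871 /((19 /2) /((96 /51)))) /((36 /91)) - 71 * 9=-3125749 /2907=-1075.25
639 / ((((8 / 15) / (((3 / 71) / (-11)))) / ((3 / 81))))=-0.17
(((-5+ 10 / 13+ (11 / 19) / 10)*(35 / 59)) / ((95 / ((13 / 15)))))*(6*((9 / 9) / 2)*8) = -288596 / 532475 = -0.54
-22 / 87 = -0.25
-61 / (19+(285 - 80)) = -61 / 224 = -0.27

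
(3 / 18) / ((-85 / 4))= -2 / 255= -0.01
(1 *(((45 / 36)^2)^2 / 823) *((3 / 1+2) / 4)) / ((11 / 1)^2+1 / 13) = 40625 / 1326491648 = 0.00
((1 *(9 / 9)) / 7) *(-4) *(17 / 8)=-17 / 14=-1.21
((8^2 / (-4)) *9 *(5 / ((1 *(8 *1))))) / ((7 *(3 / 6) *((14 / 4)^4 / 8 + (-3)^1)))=-23040 / 14119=-1.63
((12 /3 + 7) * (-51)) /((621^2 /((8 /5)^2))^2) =-765952 /30983121016875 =-0.00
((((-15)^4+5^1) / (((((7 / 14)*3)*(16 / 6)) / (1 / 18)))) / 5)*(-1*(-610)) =1544215 / 18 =85789.72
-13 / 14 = -0.93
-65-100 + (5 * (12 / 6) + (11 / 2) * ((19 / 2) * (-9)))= -2501 / 4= -625.25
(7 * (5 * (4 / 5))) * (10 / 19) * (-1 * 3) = -44.21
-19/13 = -1.46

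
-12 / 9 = -4 / 3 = -1.33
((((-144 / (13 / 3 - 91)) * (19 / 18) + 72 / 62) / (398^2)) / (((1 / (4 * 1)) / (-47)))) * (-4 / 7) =1104312 / 558572105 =0.00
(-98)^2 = 9604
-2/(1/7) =-14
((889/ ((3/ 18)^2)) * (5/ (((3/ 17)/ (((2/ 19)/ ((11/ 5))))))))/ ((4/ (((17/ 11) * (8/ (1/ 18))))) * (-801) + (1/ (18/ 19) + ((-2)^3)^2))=792784800/ 925661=856.45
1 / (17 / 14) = 14 / 17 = 0.82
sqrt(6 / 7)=sqrt(42) / 7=0.93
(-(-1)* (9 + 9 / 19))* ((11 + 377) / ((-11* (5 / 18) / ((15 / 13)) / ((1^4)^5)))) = -3771360 / 2717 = -1388.06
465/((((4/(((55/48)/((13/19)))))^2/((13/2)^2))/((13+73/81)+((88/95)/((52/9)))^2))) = 16134728390935/336420864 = 47959.95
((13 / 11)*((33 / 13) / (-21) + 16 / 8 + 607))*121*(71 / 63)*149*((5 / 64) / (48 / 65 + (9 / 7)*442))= 2007.38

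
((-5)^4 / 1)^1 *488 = 305000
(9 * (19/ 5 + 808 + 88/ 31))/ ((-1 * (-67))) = 1136421/ 10385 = 109.43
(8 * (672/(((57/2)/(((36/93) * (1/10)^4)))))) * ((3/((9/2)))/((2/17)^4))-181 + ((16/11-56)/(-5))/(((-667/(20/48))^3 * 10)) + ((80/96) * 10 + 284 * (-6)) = -320327657745509289641/173032622934930000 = -1851.26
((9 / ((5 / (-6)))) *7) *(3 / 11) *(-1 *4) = 82.47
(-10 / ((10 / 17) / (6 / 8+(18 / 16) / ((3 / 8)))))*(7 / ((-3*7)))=21.25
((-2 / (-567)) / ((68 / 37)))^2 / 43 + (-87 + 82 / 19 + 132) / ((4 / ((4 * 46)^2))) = 126738234512948827 / 303630929028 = 417408.84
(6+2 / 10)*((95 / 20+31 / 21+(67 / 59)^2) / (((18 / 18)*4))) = 68126809 / 5848080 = 11.65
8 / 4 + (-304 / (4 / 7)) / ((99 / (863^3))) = -341935364006 / 99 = -3453892565.72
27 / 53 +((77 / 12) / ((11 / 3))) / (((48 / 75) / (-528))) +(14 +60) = -290279 / 212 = -1369.24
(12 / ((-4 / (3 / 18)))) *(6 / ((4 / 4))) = -3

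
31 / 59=0.53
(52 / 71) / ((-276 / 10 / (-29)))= 3770 / 4899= 0.77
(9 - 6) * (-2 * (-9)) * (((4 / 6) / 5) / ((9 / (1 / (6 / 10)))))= 4 / 3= 1.33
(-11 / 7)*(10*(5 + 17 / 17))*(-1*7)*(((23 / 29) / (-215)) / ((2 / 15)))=-22770 / 1247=-18.26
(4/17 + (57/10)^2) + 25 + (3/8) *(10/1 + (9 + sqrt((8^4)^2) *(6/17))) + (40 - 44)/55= 22697881/37400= 606.90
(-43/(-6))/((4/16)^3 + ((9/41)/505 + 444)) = 28490080/1765123683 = 0.02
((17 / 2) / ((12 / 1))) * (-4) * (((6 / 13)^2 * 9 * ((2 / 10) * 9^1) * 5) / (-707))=8262 / 119483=0.07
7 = 7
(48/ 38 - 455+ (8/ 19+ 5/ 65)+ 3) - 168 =-152705/ 247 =-618.24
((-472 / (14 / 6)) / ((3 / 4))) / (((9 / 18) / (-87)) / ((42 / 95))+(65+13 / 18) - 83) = 1971072 / 126361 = 15.60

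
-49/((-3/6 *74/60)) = 2940/37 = 79.46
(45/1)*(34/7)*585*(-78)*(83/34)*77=-1874708550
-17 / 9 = -1.89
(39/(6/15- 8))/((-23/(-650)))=-63375/437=-145.02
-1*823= -823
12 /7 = 1.71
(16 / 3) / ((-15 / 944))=-15104 / 45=-335.64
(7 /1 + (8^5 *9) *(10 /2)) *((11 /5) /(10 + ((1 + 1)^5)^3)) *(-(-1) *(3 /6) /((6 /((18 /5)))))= 16220237 /546300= 29.69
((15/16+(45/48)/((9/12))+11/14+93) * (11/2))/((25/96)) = 354717/175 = 2026.95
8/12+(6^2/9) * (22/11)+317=977/3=325.67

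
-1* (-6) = 6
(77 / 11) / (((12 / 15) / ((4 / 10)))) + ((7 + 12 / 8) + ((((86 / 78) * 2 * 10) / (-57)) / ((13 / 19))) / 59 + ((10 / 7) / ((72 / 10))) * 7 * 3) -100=-15047959 / 179478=-83.84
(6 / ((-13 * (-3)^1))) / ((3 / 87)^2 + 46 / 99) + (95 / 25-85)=-40774928 / 504205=-80.87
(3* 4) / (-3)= -4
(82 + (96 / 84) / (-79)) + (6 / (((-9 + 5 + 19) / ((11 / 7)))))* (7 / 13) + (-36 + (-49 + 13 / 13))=-60244 / 35945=-1.68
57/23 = 2.48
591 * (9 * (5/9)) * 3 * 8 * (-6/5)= -85104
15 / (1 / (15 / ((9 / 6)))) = 150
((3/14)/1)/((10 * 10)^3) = 0.00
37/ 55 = 0.67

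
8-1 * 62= -54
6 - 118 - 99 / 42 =-1601 / 14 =-114.36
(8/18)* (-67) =-268/9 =-29.78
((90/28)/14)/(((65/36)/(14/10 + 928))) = 376407/3185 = 118.18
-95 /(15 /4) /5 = -76 /15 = -5.07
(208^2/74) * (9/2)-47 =95605/37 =2583.92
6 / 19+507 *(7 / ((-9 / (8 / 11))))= -179618 / 627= -286.47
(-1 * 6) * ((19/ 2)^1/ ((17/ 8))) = -456/ 17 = -26.82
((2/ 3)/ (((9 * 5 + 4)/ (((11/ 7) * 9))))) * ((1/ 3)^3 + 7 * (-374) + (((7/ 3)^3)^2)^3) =808279.13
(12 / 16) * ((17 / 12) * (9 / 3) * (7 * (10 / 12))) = 18.59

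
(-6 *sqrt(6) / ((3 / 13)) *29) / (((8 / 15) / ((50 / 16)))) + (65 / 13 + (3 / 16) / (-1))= 77 / 16 - 141375 *sqrt(6) / 32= -10816.96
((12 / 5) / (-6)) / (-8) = 0.05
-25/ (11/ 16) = -400/ 11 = -36.36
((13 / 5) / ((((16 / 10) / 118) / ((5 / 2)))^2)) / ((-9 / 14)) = -39596375 / 288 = -137487.41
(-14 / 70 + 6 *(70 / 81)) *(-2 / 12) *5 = -673 / 162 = -4.15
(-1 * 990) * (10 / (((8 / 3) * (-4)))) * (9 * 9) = 601425 / 8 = 75178.12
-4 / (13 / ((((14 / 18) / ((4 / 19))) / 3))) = -133 / 351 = -0.38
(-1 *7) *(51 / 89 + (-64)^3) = 1835003.99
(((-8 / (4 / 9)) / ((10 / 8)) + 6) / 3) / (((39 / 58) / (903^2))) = -220704036 / 65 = -3395446.71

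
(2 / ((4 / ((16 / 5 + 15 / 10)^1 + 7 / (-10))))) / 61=2 / 61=0.03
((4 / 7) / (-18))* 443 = -886 / 63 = -14.06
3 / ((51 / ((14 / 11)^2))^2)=38416 / 12693747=0.00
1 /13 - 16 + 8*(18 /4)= 20.08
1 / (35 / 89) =89 / 35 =2.54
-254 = -254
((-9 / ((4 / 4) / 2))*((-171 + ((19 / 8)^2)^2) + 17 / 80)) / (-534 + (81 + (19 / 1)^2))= -25615107 / 942080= -27.19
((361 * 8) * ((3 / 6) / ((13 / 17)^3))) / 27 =7094372 / 59319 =119.60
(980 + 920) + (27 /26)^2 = 1285129 /676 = 1901.08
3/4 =0.75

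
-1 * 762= -762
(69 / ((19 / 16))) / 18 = 184 / 57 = 3.23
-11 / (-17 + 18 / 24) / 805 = 44 / 52325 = 0.00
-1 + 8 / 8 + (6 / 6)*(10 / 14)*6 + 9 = 93 / 7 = 13.29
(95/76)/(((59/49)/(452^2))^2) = 125272548403520/3481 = 35987517495.98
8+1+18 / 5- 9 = 3.60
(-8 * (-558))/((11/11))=4464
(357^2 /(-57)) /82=-27.27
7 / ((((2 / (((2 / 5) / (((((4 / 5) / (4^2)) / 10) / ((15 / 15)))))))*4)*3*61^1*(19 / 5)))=350 / 3477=0.10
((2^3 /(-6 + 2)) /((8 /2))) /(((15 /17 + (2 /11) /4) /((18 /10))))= -1683 /1735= -0.97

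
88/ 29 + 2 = 146/ 29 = 5.03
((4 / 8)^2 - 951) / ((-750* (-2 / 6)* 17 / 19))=-72257 / 17000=-4.25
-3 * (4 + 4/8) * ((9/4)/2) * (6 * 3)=-2187/8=-273.38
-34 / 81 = -0.42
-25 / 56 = -0.45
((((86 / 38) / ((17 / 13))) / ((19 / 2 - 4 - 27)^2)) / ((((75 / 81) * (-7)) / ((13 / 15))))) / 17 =-6084 / 206598875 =-0.00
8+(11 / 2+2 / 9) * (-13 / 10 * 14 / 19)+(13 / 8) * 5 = 72803 / 6840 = 10.64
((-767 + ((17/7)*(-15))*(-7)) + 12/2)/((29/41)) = -20746/29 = -715.38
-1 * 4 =-4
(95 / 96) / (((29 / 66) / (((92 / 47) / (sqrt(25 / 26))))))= 4807*sqrt(26) / 5452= 4.50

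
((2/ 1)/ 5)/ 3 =2/ 15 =0.13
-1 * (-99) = 99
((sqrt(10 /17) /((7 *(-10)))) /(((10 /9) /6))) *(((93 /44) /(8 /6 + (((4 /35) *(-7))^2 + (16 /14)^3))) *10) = -1845585 *sqrt(170) /66694672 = -0.36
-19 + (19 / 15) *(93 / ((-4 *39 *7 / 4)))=-26524 / 1365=-19.43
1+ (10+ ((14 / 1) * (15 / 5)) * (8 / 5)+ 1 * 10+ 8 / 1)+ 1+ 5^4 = 3611 / 5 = 722.20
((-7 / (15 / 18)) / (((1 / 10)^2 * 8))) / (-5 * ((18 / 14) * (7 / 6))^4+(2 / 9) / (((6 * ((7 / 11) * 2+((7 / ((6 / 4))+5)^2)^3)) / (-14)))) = 3664117372720 / 883314031671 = 4.15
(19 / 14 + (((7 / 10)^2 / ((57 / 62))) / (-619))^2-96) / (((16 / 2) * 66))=-2061849193754723 / 11502784422360000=-0.18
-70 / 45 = -1.56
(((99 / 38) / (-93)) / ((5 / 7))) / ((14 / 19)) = -0.05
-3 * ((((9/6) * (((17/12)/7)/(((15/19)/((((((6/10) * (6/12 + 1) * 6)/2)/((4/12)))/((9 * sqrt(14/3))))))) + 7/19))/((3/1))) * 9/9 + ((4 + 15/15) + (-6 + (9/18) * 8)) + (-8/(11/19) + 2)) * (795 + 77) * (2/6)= 1573524/209 - 35207 * sqrt(42)/4900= 7482.26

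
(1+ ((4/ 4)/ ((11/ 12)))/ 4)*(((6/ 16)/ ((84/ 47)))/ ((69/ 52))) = 611/ 3036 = 0.20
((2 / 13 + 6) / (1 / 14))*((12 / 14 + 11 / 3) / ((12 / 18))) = 7600 / 13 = 584.62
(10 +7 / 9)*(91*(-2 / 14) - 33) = -4462 / 9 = -495.78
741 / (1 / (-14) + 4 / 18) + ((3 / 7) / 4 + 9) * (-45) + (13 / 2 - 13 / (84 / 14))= 378715 / 84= 4508.51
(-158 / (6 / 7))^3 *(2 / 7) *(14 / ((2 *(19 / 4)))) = -1352899016 / 513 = -2637230.05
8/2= 4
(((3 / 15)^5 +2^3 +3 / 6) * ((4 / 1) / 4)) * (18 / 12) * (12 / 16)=478143 / 50000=9.56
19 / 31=0.61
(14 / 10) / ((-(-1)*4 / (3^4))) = 567 / 20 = 28.35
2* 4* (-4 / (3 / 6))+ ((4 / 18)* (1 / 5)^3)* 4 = -71992 / 1125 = -63.99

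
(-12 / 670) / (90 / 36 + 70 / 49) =-84 / 18425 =-0.00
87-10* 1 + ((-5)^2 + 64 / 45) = 4654 / 45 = 103.42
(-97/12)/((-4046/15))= 485/16184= 0.03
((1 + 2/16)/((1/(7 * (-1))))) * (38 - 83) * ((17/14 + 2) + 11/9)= 1572.19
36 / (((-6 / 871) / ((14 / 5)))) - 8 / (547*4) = -40020718 / 2735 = -14632.80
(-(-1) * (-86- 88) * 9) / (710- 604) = -783 / 53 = -14.77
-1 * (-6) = 6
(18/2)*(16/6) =24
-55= -55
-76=-76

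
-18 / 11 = -1.64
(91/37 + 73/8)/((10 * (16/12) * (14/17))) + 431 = 71617439/165760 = 432.06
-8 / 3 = -2.67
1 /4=0.25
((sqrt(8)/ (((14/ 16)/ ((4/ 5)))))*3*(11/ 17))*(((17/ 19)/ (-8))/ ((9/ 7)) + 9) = 1072984*sqrt(2)/ 33915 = 44.74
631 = 631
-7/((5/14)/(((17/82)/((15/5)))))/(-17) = 49/615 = 0.08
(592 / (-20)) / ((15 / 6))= -296 / 25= -11.84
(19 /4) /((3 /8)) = 38 /3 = 12.67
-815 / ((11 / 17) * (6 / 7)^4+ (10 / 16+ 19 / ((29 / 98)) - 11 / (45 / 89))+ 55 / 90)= -18.51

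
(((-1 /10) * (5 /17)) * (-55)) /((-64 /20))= -275 /544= -0.51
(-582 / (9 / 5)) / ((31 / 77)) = -74690 / 93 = -803.12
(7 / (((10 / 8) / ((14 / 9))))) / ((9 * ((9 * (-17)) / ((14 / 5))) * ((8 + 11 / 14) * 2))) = -38416 / 38108475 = -0.00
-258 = -258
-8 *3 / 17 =-24 / 17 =-1.41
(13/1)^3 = 2197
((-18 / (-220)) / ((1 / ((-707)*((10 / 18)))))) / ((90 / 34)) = -12019 / 990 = -12.14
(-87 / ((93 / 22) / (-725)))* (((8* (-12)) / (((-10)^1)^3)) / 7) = 222024 / 1085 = 204.63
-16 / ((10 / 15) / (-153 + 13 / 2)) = 3516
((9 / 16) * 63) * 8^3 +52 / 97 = 1760020 / 97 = 18144.54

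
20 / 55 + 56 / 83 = 1.04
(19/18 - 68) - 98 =-2969/18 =-164.94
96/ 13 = 7.38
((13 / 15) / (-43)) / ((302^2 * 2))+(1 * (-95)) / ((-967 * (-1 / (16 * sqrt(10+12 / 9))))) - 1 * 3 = -1520 * sqrt(102) / 2901 - 352959493 / 117653160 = -8.29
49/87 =0.56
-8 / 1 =-8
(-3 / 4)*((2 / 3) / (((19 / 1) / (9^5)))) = -59049 / 38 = -1553.92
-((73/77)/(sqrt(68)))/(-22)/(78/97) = 7081 * sqrt(17)/4492488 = 0.01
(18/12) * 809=1213.50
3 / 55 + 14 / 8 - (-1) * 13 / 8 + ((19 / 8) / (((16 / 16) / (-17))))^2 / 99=630293 / 31680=19.90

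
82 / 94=0.87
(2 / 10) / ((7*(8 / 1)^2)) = 1 / 2240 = 0.00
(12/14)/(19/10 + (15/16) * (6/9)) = 0.34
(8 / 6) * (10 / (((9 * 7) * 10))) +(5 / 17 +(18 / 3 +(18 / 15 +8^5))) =526538653 / 16065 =32775.52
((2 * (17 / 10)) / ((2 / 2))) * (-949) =-16133 / 5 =-3226.60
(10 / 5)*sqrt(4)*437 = 1748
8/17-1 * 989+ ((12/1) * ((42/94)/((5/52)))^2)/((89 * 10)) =-412863344297/417777125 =-988.24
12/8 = 1.50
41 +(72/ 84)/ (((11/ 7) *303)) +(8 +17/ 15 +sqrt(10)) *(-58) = -8144711/ 16665-58 *sqrt(10) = -672.14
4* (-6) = -24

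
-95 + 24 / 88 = -1042 / 11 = -94.73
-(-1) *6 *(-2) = -12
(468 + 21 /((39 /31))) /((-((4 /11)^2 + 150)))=-3.23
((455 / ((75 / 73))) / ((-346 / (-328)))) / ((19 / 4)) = 4357808 / 49305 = 88.38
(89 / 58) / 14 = 89 / 812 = 0.11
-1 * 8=-8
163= 163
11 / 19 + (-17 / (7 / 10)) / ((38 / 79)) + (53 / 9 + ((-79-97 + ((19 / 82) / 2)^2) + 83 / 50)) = -175739750827 / 804862800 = -218.35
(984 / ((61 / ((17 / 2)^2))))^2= 5054356836 / 3721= 1358332.93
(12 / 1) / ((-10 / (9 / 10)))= -27 / 25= -1.08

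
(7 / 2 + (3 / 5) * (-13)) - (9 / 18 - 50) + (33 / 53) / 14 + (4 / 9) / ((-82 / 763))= 56277773 / 1368990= 41.11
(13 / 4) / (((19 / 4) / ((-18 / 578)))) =-117 / 5491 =-0.02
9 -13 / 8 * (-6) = 75 / 4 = 18.75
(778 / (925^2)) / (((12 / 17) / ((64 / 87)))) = 211616 / 223318125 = 0.00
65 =65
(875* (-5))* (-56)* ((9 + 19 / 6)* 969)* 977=2821993667500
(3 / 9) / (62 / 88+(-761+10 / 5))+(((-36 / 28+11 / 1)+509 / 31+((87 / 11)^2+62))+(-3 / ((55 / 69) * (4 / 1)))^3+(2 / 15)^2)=20797495970085313 / 138768665112000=149.87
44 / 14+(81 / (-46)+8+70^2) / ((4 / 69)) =4739603 / 56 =84635.77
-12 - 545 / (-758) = -8551 / 758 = -11.28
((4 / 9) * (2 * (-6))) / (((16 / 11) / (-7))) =77 / 3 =25.67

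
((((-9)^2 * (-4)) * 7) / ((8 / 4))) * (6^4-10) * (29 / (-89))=42291396 / 89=475184.22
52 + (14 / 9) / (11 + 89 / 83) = 235049 / 4509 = 52.13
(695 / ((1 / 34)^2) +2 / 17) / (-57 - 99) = -2276357 / 442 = -5150.13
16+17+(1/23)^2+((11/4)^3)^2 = 465.51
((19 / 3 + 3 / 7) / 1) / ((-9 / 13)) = -1846 / 189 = -9.77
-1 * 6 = -6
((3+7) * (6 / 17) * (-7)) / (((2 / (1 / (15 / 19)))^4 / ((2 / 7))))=-1.14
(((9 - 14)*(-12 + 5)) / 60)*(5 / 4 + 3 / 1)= 119 / 48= 2.48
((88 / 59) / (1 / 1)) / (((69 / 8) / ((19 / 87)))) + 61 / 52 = 22300349 / 18417204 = 1.21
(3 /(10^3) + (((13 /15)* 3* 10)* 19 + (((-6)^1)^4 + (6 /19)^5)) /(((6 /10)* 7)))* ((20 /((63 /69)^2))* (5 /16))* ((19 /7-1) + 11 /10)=329927652708215783 /36689844542400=8992.34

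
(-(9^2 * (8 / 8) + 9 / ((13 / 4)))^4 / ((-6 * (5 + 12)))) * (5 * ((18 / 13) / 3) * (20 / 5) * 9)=253153551283380 / 6311981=40106830.37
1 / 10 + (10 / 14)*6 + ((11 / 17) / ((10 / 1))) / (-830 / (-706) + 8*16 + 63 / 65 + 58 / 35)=4419814463 / 1007662488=4.39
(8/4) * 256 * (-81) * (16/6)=-110592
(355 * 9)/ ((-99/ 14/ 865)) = -4299050/ 11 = -390822.73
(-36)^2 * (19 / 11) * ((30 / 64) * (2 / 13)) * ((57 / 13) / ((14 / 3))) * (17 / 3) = 22369365 / 26026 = 859.50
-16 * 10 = -160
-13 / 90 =-0.14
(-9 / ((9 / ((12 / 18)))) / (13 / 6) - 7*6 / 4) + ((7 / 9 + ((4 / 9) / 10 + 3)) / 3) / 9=-336943 / 31590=-10.67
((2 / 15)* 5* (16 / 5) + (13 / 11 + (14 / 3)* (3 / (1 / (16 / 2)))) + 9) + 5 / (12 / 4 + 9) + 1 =27661 / 220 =125.73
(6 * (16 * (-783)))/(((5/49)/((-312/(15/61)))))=23366423808/25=934656952.32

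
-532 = -532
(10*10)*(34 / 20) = 170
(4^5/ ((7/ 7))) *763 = 781312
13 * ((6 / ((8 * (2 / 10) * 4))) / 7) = 1.74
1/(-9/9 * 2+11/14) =-14/17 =-0.82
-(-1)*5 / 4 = 5 / 4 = 1.25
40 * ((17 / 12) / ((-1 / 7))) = -1190 / 3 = -396.67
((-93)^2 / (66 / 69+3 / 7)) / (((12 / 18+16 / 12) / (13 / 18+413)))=1291712.21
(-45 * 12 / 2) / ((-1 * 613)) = 270 / 613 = 0.44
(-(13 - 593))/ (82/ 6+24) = 1740/ 113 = 15.40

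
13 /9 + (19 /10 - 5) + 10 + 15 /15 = 841 /90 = 9.34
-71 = -71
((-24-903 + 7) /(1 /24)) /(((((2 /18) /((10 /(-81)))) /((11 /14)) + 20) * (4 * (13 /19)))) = -5768400 /13481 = -427.89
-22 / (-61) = 22 / 61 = 0.36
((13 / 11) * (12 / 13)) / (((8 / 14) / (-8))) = -168 / 11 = -15.27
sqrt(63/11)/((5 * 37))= 3 * sqrt(77)/2035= 0.01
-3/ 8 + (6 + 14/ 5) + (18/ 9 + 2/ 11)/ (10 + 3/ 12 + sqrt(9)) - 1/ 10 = 197979/ 23320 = 8.49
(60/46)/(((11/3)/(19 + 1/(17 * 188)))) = 6.76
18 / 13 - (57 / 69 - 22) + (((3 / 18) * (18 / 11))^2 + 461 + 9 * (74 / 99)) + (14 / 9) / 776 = 61950920825 / 126337068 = 490.36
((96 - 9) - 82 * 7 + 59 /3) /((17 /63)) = -29442 /17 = -1731.88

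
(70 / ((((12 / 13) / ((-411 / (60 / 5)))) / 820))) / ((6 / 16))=-51114700 / 9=-5679411.11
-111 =-111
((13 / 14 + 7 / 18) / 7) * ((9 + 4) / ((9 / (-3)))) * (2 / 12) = -1079 / 7938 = -0.14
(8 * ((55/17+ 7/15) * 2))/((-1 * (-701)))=15104/178755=0.08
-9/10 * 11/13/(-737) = 9/8710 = 0.00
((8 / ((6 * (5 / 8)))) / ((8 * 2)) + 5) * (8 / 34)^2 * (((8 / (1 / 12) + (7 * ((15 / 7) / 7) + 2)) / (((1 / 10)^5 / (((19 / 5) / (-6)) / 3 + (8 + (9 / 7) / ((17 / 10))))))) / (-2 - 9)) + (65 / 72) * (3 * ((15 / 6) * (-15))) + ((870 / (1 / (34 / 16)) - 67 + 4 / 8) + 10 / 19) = -623623503963427 / 282281328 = -2209226.90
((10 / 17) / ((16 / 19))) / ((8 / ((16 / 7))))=95 / 476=0.20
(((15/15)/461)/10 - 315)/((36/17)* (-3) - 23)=24686533/2300390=10.73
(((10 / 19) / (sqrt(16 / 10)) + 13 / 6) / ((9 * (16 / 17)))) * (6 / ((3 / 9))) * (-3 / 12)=-1.37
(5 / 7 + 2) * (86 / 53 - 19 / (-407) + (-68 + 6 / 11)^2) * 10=205209899570 / 1660967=123548.45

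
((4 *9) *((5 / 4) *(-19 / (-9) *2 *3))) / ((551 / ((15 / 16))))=225 / 232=0.97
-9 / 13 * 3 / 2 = -27 / 26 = -1.04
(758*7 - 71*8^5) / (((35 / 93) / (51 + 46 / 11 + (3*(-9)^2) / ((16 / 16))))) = -141613111776 / 77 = -1839131321.77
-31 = -31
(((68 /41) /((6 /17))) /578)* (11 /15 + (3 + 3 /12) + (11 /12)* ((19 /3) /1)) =881 /11070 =0.08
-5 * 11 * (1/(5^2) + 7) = -1936/5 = -387.20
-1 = -1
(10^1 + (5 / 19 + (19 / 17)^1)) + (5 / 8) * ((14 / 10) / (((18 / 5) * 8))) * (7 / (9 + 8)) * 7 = 4267337 / 372096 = 11.47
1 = 1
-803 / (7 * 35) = -803 / 245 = -3.28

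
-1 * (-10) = 10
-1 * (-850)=850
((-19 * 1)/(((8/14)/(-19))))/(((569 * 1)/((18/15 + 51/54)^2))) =94128223/18435600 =5.11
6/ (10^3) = 0.01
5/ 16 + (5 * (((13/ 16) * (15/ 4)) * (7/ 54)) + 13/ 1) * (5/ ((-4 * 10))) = -14371/ 9216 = -1.56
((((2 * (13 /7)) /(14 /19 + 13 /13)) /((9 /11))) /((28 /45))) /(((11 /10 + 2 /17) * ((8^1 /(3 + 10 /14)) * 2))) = 1364675 /1704024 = 0.80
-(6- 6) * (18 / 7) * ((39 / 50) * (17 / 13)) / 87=0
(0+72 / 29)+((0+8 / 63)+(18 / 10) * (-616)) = -10105048 / 9135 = -1106.19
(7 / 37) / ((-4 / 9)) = -63 / 148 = -0.43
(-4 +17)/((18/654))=1417/3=472.33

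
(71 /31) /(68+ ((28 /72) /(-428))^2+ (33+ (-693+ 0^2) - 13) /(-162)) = 1404654912 /44252247877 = 0.03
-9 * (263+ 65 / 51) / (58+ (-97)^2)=-40434 / 160939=-0.25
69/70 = 0.99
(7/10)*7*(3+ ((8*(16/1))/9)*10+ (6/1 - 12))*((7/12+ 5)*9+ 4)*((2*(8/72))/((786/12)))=13323149/106110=125.56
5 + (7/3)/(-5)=68/15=4.53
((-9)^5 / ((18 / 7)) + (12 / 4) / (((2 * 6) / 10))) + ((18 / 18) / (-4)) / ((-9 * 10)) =-8265959 / 360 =-22961.00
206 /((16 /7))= 721 /8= 90.12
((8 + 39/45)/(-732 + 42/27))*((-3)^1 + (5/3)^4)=-1337/23355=-0.06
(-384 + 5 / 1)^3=-54439939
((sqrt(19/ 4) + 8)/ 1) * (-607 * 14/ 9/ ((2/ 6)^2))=-67984 - 4249 * sqrt(19)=-86504.96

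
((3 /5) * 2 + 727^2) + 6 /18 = 7927958 /15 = 528530.53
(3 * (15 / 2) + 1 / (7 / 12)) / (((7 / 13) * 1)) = 4407 / 98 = 44.97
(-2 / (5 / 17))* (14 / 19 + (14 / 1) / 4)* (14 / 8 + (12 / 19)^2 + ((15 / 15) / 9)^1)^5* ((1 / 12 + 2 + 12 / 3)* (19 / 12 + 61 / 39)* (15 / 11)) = -2144237149724665699684928994641 / 48348097490208695428694016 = -44349.98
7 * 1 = 7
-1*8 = -8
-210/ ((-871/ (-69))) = -14490/ 871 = -16.64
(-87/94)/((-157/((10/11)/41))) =435/3327929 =0.00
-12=-12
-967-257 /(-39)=-37456 /39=-960.41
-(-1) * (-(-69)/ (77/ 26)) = 1794/ 77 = 23.30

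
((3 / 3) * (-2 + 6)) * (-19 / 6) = -38 / 3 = -12.67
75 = 75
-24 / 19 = -1.26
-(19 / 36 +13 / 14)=-367 / 252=-1.46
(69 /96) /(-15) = -23 /480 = -0.05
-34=-34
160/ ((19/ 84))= 13440/ 19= 707.37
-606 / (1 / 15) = -9090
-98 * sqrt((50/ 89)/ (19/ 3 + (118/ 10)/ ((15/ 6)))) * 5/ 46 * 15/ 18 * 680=-10412500 * sqrt(442686)/ 5090889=-1360.85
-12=-12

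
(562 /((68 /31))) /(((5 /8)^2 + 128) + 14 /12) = 836256 /422875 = 1.98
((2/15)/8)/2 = 1/120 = 0.01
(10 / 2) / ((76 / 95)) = 25 / 4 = 6.25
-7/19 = -0.37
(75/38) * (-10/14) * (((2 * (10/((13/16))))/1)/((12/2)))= -10000/1729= -5.78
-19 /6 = -3.17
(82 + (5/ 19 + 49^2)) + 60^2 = 115582/ 19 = 6083.26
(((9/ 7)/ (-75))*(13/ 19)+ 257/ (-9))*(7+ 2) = -854876/ 3325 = -257.11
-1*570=-570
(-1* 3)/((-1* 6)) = 0.50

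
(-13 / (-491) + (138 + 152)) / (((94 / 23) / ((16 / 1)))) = 26202152 / 23077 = 1135.42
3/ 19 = 0.16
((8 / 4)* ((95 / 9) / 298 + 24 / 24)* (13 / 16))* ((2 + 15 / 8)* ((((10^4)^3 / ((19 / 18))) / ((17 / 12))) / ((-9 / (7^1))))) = -489619812500000000 / 144381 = -3391165129068.23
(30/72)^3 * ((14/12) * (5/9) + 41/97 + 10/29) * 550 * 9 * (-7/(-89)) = 51744240625/1297850688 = 39.87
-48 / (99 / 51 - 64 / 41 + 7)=-4182 / 643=-6.50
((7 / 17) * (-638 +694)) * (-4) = -1568 / 17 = -92.24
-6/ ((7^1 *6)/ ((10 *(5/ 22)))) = -25/ 77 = -0.32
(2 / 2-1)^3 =0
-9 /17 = -0.53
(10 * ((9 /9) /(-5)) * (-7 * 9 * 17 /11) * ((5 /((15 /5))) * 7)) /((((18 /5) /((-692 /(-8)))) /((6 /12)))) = 3602725 /132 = 27293.37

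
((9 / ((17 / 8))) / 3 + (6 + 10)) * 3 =888 / 17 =52.24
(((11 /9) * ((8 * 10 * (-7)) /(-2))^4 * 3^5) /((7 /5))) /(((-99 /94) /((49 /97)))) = -625428321649.48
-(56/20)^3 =-2744/125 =-21.95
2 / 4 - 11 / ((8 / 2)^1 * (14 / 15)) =-137 / 56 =-2.45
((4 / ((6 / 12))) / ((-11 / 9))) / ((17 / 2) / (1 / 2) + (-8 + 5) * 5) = -36 / 11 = -3.27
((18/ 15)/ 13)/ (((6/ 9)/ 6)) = 54/ 65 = 0.83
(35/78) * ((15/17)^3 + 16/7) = 511165/383214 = 1.33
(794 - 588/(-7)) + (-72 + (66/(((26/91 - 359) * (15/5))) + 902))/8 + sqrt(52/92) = sqrt(299)/23 + 2465155/2511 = 982.49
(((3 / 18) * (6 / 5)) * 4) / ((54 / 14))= 28 / 135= 0.21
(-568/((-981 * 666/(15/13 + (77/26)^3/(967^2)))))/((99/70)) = 47125692710705/66440277940084191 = 0.00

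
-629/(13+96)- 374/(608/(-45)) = 726019/33136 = 21.91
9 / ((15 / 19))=11.40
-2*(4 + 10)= -28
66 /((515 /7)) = 462 /515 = 0.90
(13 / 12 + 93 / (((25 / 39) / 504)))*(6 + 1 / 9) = 241300631 / 540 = 446853.02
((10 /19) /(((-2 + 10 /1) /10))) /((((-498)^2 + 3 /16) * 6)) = 100 /226179819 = 0.00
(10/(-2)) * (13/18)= -3.61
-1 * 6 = -6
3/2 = 1.50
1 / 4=0.25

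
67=67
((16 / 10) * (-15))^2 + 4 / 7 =4036 / 7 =576.57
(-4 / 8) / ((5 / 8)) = -4 / 5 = -0.80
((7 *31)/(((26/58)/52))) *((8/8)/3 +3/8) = 106981/6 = 17830.17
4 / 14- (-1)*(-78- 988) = -7460 / 7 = -1065.71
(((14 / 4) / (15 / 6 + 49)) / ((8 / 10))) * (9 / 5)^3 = 5103 / 10300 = 0.50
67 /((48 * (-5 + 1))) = -67 /192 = -0.35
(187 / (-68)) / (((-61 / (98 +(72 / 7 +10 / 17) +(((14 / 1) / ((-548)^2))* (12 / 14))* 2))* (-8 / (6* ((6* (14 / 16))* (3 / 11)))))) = -13131252495 / 2491321984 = -5.27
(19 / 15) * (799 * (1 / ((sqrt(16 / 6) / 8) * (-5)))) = -30362 * sqrt(6) / 75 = -991.62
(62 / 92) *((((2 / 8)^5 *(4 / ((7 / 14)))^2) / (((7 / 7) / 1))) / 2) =31 / 1472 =0.02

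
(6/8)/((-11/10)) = -15/22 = -0.68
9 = 9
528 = 528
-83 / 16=-5.19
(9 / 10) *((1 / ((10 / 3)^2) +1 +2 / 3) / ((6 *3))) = 0.09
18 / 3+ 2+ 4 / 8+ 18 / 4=13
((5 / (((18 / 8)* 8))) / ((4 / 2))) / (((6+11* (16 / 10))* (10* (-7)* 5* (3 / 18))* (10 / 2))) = -1 / 49560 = -0.00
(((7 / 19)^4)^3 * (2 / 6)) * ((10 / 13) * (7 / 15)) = 193778020814 / 258957845530740837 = 0.00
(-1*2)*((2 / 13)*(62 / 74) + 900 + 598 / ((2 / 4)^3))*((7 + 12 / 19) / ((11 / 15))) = -11893187100 / 100529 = -118306.03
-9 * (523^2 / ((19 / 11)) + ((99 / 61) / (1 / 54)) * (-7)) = -1645442469 / 1159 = -1419708.77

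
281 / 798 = 0.35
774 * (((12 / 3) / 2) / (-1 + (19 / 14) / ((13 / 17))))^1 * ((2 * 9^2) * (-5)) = -76068720 / 47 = -1618483.40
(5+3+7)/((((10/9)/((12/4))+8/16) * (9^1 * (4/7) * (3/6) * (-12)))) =-105/188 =-0.56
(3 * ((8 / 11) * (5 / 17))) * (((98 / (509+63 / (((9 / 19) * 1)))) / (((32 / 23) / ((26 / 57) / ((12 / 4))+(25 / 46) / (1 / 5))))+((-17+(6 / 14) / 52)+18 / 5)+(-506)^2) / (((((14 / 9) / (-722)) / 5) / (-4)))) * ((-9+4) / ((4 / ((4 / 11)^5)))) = -12121230.28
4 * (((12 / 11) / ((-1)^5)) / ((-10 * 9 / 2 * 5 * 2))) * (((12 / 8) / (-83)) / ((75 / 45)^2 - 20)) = 36 / 3537875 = 0.00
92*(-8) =-736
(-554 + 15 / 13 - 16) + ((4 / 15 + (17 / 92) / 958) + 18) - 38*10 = -15993419653 / 17186520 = -930.58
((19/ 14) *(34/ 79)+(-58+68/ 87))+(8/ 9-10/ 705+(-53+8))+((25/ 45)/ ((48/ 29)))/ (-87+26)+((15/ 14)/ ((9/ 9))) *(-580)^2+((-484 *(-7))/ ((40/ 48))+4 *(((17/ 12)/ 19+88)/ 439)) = 301852071624858185629/ 828366818988240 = 364394.21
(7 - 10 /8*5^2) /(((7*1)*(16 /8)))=-97 /56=-1.73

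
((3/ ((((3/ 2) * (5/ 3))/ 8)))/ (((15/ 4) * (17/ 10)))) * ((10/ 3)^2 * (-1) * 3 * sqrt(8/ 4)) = -70.99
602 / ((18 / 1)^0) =602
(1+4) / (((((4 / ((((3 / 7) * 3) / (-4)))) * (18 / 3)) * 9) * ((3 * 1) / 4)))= -5 / 504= -0.01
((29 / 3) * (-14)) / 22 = -203 / 33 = -6.15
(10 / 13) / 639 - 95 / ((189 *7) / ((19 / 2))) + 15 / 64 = -0.45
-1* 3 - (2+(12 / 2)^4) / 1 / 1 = -1301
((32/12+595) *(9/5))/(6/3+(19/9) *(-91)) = -48411/8555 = -5.66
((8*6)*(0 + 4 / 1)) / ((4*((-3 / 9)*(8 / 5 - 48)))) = 90 / 29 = 3.10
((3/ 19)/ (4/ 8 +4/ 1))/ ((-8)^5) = -1/ 933888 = -0.00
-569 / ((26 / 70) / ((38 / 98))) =-54055 / 91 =-594.01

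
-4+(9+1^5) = 6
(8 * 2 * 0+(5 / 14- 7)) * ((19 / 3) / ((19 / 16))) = -248 / 7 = -35.43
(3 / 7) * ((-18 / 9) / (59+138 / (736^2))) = -70656 / 4863509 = -0.01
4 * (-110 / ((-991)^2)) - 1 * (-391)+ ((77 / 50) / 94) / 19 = 34290671148537 / 87699833300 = 391.00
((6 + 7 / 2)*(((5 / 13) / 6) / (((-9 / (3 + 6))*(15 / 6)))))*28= -266 / 39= -6.82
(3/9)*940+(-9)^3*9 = -6247.67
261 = 261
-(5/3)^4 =-625/81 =-7.72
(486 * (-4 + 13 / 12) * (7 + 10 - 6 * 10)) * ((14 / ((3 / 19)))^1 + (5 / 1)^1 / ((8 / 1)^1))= 87080805 / 16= 5442550.31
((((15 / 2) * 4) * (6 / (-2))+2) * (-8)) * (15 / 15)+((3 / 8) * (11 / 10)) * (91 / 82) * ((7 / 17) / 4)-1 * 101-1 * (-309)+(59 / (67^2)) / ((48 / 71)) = 912.07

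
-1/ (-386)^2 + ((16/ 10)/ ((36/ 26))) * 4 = 30991123/ 6704820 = 4.62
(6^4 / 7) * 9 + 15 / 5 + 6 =11727 / 7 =1675.29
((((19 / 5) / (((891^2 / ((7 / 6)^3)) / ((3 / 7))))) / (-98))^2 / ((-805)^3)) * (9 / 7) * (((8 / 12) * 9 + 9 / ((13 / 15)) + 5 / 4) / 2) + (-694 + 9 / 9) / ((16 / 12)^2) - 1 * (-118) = -535332616867399541491501247291 / 1969492267159897140460800000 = -271.81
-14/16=-7/8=-0.88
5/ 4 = 1.25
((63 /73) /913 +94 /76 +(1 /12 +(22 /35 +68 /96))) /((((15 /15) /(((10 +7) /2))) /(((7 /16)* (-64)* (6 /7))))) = -48065623591 /88643170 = -542.24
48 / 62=0.77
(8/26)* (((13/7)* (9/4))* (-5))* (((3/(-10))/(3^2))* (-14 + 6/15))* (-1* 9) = 918/35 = 26.23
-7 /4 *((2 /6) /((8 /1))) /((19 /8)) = -7 /228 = -0.03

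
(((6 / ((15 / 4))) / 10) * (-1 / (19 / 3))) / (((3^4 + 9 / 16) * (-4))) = 16 / 206625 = 0.00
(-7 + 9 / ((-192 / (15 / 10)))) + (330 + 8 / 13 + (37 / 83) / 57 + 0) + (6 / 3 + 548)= 873.55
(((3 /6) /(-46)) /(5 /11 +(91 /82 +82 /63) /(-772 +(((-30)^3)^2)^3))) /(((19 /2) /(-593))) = 6527612563896500999999986992642252 /4373090127890189999999991345768679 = 1.49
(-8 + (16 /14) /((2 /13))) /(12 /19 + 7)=-0.07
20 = 20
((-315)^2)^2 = 9845600625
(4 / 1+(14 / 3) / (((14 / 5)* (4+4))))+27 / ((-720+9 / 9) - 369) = 13655 / 3264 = 4.18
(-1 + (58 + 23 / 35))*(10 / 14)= 2018 / 49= 41.18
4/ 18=2/ 9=0.22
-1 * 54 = -54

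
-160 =-160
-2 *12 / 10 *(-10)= 24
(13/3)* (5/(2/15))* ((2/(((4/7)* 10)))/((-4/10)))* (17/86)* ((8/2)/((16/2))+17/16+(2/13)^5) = -27616440075/628798976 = -43.92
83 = 83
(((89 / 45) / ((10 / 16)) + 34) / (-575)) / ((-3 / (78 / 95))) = 217412 / 12290625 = 0.02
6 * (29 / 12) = 29 / 2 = 14.50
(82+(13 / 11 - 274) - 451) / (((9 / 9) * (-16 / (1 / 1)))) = 40.11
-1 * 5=-5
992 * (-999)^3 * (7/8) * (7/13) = -6057790221924/13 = -465983863224.92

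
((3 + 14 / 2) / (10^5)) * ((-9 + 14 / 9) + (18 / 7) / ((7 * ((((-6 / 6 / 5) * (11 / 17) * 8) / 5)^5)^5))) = -41515308559800405094351129212706446626116623304365377172535270749497 / 9025585767869341103932457978359986775683874884157440000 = -4599735643485.10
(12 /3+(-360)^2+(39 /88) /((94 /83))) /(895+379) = 1072087525 /10538528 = 101.73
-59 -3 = -62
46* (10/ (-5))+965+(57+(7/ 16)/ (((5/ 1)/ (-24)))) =9279/ 10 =927.90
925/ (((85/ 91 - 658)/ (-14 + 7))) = 589225/ 59793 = 9.85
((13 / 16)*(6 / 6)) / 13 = 1 / 16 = 0.06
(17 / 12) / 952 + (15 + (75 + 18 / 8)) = 61993 / 672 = 92.25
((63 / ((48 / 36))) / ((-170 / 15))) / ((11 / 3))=-1701 / 1496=-1.14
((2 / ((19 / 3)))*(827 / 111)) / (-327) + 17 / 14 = 3884821 / 3218334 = 1.21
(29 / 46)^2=0.40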